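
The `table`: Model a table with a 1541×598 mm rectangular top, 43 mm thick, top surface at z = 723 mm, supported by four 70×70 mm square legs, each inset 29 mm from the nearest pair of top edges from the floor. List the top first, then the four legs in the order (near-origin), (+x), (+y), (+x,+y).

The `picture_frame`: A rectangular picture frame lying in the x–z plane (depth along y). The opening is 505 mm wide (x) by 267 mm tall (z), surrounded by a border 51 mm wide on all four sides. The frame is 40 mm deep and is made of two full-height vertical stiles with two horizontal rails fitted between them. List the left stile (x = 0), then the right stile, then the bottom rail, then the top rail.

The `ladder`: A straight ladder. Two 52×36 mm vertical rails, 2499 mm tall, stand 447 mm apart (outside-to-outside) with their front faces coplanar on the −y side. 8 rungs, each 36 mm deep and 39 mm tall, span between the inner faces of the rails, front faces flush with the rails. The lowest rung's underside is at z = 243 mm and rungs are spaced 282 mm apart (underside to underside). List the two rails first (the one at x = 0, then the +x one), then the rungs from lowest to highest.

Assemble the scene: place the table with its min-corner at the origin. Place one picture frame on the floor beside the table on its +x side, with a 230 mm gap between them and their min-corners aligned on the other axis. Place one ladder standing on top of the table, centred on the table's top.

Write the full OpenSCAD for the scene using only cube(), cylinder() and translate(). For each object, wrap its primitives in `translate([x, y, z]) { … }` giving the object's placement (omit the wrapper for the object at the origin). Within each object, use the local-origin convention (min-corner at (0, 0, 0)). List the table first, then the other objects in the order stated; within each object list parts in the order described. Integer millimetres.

translate([0, 0, 680]) cube([1541, 598, 43]);
translate([29, 29, 0]) cube([70, 70, 680]);
translate([1442, 29, 0]) cube([70, 70, 680]);
translate([29, 499, 0]) cube([70, 70, 680]);
translate([1442, 499, 0]) cube([70, 70, 680]);
translate([1771, 0, 0]) {
  cube([51, 40, 369]);
  translate([556, 0, 0]) cube([51, 40, 369]);
  translate([51, 0, 0]) cube([505, 40, 51]);
  translate([51, 0, 318]) cube([505, 40, 51]);
}
translate([547, 281, 723]) {
  cube([52, 36, 2499]);
  translate([395, 0, 0]) cube([52, 36, 2499]);
  translate([52, 0, 243]) cube([343, 36, 39]);
  translate([52, 0, 525]) cube([343, 36, 39]);
  translate([52, 0, 807]) cube([343, 36, 39]);
  translate([52, 0, 1089]) cube([343, 36, 39]);
  translate([52, 0, 1371]) cube([343, 36, 39]);
  translate([52, 0, 1653]) cube([343, 36, 39]);
  translate([52, 0, 1935]) cube([343, 36, 39]);
  translate([52, 0, 2217]) cube([343, 36, 39]);
}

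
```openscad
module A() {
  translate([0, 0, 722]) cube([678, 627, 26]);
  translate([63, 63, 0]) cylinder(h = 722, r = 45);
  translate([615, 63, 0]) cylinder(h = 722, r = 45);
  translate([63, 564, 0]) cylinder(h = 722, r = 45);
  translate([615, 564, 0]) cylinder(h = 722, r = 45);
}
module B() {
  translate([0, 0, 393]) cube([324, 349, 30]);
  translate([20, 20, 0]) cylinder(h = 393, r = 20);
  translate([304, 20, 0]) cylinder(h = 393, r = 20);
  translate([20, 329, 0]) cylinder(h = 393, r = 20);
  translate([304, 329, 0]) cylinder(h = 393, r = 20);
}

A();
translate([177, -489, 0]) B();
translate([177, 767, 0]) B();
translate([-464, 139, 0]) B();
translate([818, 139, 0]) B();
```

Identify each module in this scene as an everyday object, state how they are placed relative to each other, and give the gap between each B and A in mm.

Each stool's nearest face is 140 mm from the table's bounding box.

A is a table. B is a stool. Four stools sit around the table at the −y, +y, −x, +x sides. The gap between each stool and the table is 140 mm.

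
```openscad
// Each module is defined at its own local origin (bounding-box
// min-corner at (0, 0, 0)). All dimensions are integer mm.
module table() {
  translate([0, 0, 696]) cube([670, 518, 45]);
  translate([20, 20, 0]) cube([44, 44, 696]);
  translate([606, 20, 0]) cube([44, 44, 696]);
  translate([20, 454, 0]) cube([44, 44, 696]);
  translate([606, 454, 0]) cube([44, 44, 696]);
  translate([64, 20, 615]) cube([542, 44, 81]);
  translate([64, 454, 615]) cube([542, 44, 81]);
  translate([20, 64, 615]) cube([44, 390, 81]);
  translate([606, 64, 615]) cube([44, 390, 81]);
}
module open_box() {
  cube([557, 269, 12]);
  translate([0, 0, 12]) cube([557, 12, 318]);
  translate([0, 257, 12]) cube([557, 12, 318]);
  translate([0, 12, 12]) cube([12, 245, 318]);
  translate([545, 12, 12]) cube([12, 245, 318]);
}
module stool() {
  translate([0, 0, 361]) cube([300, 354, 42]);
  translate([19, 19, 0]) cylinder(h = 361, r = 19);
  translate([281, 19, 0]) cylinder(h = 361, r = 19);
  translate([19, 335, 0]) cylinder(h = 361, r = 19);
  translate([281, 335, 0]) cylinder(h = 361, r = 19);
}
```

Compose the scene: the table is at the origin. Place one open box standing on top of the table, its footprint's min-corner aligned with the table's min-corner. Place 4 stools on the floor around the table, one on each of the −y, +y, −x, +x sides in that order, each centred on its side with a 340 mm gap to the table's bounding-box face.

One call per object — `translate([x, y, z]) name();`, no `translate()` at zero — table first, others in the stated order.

table();
translate([0, 0, 741]) open_box();
translate([185, -694, 0]) stool();
translate([185, 858, 0]) stool();
translate([-640, 82, 0]) stool();
translate([1010, 82, 0]) stool();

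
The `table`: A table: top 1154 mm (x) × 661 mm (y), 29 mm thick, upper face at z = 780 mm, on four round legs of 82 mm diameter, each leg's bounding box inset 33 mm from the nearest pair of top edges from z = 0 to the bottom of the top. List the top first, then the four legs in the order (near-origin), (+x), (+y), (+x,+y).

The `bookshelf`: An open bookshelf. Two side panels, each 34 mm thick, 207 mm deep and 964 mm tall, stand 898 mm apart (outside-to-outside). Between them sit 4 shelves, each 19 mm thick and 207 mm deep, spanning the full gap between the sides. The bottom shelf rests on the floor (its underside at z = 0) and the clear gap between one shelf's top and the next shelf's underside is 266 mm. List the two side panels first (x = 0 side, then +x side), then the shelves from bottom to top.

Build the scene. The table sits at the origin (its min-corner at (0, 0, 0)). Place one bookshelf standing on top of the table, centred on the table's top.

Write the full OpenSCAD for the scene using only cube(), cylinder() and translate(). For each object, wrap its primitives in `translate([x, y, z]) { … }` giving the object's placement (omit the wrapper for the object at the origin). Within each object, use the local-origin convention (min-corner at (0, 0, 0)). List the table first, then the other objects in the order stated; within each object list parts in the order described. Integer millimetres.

translate([0, 0, 751]) cube([1154, 661, 29]);
translate([74, 74, 0]) cylinder(h = 751, r = 41);
translate([1080, 74, 0]) cylinder(h = 751, r = 41);
translate([74, 587, 0]) cylinder(h = 751, r = 41);
translate([1080, 587, 0]) cylinder(h = 751, r = 41);
translate([128, 227, 780]) {
  cube([34, 207, 964]);
  translate([864, 0, 0]) cube([34, 207, 964]);
  translate([34, 0, 0]) cube([830, 207, 19]);
  translate([34, 0, 285]) cube([830, 207, 19]);
  translate([34, 0, 570]) cube([830, 207, 19]);
  translate([34, 0, 855]) cube([830, 207, 19]);
}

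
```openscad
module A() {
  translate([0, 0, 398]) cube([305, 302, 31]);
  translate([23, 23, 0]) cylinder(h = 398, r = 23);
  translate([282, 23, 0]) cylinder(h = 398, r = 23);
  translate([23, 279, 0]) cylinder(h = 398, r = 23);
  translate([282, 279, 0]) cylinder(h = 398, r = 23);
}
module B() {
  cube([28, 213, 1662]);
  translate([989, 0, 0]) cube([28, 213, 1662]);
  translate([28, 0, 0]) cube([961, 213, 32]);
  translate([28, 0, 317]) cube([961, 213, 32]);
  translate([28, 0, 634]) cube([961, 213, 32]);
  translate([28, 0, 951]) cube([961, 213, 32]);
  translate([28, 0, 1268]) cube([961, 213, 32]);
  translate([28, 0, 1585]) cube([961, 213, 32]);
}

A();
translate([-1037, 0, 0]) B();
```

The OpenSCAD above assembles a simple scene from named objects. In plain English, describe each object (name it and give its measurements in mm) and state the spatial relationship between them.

A is a four-legged stool. The seat is a 305×302×31 mm slab whose top surface is at z = 429 mm; four round legs, each 46 mm in diameter, run from the floor (z = 0) to the underside of the seat, each leg's axis is inset half a diameter from the nearest pair of seat edges (so the leg's bounding box is flush with the corner).

B is a bookshelf 1017 mm wide overall, 213 mm deep and 1662 mm tall. The two sides are 28 mm thick vertical panels. 6 horizontal shelves of 32 mm thickness span between the inner faces of the sides; the lowest shelf sits on the floor and shelves are stacked with a clear vertical gap of 285 mm between each pair.

The bookshelf is on the floor beside the stool on its −x side.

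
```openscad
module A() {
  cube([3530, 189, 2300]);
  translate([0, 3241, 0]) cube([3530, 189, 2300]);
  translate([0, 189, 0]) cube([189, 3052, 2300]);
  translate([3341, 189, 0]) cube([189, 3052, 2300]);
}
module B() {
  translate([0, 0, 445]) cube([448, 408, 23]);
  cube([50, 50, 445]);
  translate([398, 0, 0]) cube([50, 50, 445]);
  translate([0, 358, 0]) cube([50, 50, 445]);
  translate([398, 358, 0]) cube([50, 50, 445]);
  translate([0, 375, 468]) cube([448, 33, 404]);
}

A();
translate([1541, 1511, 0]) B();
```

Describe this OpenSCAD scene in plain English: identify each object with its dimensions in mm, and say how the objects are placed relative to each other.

A is the wall frame of a small rectangular building: four walls, each 2300 mm tall and 189 mm thick, enclosing a footprint 3530 mm (x) by 3430 mm (y) outside-to-outside, with no floor or roof. The front and back walls (the −y and +y sides) span the full width; the two side walls fit between them.

B is a chair: 448×408 mm seat, 23 mm thick, top at z = 468 mm, on four 50 mm square corner legs flush with the seat edges. A 33 mm thick backrest slab spans the full seat width, extending 404 mm above the seat top, its back face flush with the seat's +y edge.

The chair sits inside the house frame, centred.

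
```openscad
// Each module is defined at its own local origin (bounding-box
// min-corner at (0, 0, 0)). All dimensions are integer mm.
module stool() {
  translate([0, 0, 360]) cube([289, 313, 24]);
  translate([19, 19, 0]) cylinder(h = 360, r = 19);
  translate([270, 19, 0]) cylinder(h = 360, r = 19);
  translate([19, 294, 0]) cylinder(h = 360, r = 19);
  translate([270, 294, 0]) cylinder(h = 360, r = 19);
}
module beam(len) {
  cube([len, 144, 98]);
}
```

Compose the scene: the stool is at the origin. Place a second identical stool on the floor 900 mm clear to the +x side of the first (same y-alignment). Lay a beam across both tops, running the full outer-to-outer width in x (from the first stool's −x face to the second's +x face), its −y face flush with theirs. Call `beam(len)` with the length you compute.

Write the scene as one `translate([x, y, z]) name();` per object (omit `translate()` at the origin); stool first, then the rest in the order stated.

stool();
translate([1189, 0, 0]) stool();
translate([0, 0, 384]) beam(1478);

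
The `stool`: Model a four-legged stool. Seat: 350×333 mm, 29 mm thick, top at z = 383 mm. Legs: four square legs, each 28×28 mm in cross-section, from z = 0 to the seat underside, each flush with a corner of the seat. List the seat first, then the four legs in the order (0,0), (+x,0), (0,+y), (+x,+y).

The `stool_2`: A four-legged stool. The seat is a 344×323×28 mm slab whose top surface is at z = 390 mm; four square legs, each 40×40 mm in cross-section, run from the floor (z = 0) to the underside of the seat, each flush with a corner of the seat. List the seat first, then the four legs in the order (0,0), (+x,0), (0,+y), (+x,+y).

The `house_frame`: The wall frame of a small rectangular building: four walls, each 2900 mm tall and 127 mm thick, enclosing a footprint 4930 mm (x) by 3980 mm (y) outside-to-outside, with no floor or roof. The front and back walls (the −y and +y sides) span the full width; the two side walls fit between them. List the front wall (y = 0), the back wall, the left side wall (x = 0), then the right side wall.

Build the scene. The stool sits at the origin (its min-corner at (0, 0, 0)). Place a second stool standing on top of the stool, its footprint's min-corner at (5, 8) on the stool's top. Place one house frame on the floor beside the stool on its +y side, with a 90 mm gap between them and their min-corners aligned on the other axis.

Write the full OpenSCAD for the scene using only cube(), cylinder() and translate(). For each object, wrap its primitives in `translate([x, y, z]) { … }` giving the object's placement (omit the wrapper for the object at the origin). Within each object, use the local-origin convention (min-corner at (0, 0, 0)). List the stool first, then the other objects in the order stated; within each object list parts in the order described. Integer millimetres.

translate([0, 0, 354]) cube([350, 333, 29]);
cube([28, 28, 354]);
translate([322, 0, 0]) cube([28, 28, 354]);
translate([0, 305, 0]) cube([28, 28, 354]);
translate([322, 305, 0]) cube([28, 28, 354]);
translate([5, 8, 383]) {
  translate([0, 0, 362]) cube([344, 323, 28]);
  cube([40, 40, 362]);
  translate([304, 0, 0]) cube([40, 40, 362]);
  translate([0, 283, 0]) cube([40, 40, 362]);
  translate([304, 283, 0]) cube([40, 40, 362]);
}
translate([0, 423, 0]) {
  cube([4930, 127, 2900]);
  translate([0, 3853, 0]) cube([4930, 127, 2900]);
  translate([0, 127, 0]) cube([127, 3726, 2900]);
  translate([4803, 127, 0]) cube([127, 3726, 2900]);
}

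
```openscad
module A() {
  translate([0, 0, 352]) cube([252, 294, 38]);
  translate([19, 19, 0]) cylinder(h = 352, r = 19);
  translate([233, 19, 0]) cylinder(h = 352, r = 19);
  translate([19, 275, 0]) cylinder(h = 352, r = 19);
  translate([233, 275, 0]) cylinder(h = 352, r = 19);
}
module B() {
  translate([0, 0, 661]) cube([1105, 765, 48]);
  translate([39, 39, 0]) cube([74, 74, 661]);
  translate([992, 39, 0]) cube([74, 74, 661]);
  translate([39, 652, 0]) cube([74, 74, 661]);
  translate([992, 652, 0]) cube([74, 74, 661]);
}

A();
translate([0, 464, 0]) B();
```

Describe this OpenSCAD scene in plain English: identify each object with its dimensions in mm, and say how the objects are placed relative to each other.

A is a four-legged stool. The seat is 252×294 mm, 38 mm thick, top at z = 390 mm. It stands on four round legs, each 38 mm in diameter, from z = 0 to the seat underside, each leg's axis is inset half a diameter from the nearest pair of seat edges (so the leg's bounding box is flush with the corner).

B is a table with a 1105×765 mm rectangular top, 48 mm thick, top surface at z = 709 mm, supported by four 74×74 mm square legs, each inset 39 mm from the nearest pair of top edges, running from the floor.

The table is on the floor beside the stool on its +y side.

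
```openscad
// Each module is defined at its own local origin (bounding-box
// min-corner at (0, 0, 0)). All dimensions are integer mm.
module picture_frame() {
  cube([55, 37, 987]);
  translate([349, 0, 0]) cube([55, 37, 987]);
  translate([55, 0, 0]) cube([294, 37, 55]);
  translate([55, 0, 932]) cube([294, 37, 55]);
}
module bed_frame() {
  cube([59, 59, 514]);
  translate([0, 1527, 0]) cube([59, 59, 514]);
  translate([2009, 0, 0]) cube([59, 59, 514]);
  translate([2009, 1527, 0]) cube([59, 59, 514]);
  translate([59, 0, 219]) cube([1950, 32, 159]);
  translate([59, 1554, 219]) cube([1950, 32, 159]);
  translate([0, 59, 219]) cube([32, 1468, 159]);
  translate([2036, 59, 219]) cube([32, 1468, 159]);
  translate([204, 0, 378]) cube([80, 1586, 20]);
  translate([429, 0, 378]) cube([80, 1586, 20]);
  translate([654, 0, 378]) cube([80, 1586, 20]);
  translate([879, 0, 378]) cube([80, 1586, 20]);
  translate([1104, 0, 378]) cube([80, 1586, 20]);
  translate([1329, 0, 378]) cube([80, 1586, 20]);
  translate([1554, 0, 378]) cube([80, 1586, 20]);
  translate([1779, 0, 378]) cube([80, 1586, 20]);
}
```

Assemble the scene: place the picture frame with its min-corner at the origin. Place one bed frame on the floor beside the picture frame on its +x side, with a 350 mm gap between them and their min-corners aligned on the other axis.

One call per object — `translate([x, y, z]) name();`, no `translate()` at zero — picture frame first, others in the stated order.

picture_frame();
translate([754, 0, 0]) bed_frame();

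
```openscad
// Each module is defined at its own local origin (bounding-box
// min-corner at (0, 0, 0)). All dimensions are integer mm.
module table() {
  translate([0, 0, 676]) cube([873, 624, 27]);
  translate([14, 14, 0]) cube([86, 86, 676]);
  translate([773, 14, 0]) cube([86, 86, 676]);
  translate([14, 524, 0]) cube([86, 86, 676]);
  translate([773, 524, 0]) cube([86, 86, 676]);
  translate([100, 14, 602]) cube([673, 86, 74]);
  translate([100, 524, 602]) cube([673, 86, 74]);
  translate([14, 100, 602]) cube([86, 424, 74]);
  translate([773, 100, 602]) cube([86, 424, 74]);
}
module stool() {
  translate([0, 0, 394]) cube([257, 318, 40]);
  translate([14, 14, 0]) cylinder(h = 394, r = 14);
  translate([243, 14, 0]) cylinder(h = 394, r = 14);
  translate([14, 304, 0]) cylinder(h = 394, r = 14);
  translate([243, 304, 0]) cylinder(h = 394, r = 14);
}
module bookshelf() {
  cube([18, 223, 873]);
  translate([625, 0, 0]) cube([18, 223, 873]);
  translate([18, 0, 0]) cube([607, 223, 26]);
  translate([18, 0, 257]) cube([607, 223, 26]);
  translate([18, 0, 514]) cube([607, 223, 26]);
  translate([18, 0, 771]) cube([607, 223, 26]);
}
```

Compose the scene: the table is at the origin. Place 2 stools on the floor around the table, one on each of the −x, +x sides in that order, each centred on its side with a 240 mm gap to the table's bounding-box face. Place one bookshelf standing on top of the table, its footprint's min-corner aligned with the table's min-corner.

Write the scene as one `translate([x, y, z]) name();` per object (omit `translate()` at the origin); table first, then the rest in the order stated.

table();
translate([-497, 153, 0]) stool();
translate([1113, 153, 0]) stool();
translate([0, 0, 703]) bookshelf();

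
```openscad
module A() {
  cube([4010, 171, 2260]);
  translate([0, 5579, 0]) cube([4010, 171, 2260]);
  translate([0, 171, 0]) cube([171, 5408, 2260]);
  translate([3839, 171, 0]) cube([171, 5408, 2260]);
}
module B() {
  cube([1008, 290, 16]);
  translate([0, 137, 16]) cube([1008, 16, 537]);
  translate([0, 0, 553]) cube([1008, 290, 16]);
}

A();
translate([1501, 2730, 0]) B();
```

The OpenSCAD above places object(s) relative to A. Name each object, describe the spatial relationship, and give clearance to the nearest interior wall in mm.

A is a house frame. B is an I-beam. The I-beam sits inside the house frame, centred. The clearance to the nearest interior wall is 1330 mm.

Clearances: x = 1330, y = 2559; minimum 1330 mm.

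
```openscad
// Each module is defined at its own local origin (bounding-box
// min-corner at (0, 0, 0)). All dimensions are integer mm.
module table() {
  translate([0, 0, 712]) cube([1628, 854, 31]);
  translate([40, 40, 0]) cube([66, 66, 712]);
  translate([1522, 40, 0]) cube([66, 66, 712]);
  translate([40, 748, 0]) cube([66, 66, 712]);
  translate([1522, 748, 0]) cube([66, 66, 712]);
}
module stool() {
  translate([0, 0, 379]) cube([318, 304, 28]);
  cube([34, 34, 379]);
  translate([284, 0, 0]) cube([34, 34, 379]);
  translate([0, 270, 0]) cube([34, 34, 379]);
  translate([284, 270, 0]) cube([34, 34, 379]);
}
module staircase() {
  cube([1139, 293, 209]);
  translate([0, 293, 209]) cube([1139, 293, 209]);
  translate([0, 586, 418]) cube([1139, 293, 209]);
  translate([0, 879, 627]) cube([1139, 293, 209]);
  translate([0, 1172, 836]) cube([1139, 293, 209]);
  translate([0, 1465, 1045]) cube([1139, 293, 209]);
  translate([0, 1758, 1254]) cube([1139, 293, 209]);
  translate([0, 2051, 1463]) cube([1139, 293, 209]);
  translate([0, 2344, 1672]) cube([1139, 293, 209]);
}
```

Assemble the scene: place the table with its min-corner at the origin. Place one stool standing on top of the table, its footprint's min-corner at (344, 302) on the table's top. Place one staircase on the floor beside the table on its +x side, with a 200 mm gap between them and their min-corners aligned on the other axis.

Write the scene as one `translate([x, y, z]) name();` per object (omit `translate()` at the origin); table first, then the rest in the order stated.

table();
translate([344, 302, 743]) stool();
translate([1828, 0, 0]) staircase();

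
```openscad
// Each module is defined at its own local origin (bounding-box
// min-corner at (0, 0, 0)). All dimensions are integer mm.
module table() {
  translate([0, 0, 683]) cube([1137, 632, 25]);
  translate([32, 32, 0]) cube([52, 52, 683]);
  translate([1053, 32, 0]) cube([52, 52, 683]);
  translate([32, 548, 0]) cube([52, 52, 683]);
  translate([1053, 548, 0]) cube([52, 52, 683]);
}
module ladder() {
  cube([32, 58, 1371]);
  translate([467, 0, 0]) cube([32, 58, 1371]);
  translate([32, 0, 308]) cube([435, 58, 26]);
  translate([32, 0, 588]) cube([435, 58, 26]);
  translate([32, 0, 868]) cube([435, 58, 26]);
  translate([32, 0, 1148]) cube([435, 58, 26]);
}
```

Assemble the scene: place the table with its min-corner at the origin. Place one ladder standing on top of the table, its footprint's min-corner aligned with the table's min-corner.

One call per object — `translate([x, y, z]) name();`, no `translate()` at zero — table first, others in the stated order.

table();
translate([0, 0, 708]) ladder();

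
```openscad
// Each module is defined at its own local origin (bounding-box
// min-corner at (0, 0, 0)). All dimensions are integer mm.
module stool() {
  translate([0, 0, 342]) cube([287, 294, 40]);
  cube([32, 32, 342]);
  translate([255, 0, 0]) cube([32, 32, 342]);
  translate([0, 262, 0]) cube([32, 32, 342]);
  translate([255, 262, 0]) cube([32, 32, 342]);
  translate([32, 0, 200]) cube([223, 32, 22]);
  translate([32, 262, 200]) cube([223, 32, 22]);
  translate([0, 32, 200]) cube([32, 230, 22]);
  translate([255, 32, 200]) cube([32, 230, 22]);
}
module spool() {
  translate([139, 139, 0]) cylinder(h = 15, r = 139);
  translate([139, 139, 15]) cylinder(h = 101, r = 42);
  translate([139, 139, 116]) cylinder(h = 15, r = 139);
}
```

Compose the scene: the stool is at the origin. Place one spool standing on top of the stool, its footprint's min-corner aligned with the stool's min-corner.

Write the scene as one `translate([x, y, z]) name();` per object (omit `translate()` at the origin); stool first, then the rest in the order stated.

stool();
translate([0, 0, 382]) spool();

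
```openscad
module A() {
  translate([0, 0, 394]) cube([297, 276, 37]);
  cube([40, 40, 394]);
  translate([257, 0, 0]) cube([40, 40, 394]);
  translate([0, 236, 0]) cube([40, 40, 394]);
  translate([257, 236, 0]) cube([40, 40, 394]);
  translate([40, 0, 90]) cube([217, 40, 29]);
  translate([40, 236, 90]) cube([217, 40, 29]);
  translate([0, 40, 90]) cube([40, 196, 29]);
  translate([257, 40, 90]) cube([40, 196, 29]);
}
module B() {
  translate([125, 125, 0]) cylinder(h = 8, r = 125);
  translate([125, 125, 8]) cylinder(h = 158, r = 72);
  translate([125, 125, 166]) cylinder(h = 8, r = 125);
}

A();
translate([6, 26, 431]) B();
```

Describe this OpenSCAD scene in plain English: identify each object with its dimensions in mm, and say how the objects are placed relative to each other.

A is a simple wooden stool: a rectangular seat 297 mm (x) by 276 mm (y), 37 mm thick, top face at z = 431 mm, on four square legs, each 40×40 mm in cross-section. The legs rest on z = 0, each flush with a corner of the seat. Four stretchers, 40 mm wide and 29 mm tall, connect adjacent legs with their undersides at z = 90 mm, each running between the inner faces of the legs it joins and aligned with the legs' outer faces on the other axis.

B is a spool: two coaxial disc flanges of radius 125 mm and thickness 8 mm, joined by a core cylinder of radius 72 mm and height 158 mm. The lower flange rests on z = 0 and the three cylinders share a vertical axis.

The spool is on top of the stool.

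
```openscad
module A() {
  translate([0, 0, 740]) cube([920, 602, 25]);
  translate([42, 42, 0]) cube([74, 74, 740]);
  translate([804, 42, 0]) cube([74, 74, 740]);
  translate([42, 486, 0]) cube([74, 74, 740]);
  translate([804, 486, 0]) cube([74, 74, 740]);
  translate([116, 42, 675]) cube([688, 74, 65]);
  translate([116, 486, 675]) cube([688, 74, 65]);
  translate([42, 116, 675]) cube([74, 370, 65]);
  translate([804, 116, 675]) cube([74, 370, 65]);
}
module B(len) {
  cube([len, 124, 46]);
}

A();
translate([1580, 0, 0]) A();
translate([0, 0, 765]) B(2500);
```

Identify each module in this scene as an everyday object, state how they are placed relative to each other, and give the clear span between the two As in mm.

Second table starts at x = 1580; first ends at x = 920; clear span = 1580 − 920 = 660 mm.

A is a table. B is a beam. A beam spans the tops of two tables. The clear span between the two tables is 660 mm.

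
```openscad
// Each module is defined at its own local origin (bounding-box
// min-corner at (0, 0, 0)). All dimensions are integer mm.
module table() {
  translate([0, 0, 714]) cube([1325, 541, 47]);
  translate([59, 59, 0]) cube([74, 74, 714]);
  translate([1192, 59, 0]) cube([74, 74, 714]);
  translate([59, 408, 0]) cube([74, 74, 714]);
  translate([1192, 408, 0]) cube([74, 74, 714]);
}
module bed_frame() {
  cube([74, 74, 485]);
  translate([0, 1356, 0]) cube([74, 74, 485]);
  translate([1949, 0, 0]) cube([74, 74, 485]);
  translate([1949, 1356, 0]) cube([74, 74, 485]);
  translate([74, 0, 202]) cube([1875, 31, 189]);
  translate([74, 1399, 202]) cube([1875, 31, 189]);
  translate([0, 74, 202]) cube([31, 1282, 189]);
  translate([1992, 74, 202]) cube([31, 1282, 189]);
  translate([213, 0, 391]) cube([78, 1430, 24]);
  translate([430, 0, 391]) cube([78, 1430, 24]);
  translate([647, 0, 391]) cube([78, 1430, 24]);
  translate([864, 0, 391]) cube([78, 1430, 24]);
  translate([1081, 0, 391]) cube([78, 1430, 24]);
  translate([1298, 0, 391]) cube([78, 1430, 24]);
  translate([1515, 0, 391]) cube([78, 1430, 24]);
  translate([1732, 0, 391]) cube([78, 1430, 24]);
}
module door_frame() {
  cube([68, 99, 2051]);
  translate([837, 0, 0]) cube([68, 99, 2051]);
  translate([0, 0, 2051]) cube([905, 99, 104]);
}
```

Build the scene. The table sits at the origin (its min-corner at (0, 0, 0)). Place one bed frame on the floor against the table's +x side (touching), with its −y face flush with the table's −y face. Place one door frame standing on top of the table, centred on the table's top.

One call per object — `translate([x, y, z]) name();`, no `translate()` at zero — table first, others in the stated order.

table();
translate([1325, 0, 0]) bed_frame();
translate([210, 221, 761]) door_frame();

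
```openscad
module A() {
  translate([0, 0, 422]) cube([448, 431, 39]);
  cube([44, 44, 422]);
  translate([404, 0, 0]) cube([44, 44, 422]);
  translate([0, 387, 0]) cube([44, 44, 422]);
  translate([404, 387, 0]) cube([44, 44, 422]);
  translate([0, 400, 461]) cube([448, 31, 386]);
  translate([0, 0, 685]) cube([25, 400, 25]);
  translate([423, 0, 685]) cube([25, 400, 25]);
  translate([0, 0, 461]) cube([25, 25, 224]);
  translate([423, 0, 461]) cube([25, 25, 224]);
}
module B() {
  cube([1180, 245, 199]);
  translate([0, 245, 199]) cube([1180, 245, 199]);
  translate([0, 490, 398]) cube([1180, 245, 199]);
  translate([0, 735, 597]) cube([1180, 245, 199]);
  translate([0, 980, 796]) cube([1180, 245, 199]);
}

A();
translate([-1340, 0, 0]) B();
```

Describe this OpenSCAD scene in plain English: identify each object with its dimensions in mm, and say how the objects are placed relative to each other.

A is a chair: 448×431 mm seat, 39 mm thick, top at z = 461 mm, on four 44 mm square corner legs flush with the seat edges. A 31 mm thick backrest slab spans the full seat width, extending 386 mm above the seat top, its back face flush with the seat's +y edge. Two armrests of 25×25 mm section run along each side from the seat's front edge to the front of the backrest, top faces 249 mm above the seat top and outer faces flush with the seat's x-edges; a 25×25 mm post under the front of each armrest stands on the seat at the front corner.

B is a run of 5 identical solid stair steps. Each tread is 1180×245 mm and each step block is 199 mm high. Step 1 rests on the floor; step k is offset from step 1 by (k−1)×245 mm in y and (k−1)×199 mm in z.

The staircase is on the floor beside the chair on its −x side.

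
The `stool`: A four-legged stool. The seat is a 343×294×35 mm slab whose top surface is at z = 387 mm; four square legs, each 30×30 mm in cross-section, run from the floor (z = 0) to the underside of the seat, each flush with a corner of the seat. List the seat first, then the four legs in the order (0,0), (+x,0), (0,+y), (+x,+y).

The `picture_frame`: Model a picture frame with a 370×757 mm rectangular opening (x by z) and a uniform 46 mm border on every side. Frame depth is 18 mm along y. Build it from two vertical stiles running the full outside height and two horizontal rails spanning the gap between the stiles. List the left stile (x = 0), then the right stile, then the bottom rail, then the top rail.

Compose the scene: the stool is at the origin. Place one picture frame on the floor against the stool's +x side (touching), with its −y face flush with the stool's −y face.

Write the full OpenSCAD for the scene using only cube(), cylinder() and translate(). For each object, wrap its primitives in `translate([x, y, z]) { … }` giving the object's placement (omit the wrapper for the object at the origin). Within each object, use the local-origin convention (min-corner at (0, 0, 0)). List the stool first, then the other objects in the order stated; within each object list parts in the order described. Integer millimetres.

translate([0, 0, 352]) cube([343, 294, 35]);
cube([30, 30, 352]);
translate([313, 0, 0]) cube([30, 30, 352]);
translate([0, 264, 0]) cube([30, 30, 352]);
translate([313, 264, 0]) cube([30, 30, 352]);
translate([343, 0, 0]) {
  cube([46, 18, 849]);
  translate([416, 0, 0]) cube([46, 18, 849]);
  translate([46, 0, 0]) cube([370, 18, 46]);
  translate([46, 0, 803]) cube([370, 18, 46]);
}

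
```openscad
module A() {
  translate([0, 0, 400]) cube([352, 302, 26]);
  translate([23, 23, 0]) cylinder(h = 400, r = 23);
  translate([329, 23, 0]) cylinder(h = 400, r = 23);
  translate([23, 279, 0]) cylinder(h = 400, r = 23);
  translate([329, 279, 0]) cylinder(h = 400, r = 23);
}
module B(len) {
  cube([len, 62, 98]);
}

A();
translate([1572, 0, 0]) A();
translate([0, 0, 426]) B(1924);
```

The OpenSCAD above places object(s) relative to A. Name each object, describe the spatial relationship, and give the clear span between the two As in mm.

Second stool starts at x = 1572; first ends at x = 352; clear span = 1572 − 352 = 1220 mm.

A is a stool. B is a beam. A beam spans the tops of two stools. The clear span between the two stools is 1220 mm.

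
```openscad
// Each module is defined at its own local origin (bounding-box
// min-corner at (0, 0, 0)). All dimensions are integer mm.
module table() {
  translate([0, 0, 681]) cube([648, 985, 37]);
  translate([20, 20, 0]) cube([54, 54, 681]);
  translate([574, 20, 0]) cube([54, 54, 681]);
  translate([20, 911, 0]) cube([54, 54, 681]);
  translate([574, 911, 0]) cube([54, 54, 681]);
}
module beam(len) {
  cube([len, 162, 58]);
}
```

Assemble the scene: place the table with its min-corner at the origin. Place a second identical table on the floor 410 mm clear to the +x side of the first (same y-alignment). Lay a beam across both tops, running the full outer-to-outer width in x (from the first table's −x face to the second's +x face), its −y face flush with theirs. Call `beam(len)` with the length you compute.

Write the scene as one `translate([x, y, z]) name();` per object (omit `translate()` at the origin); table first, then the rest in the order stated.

table();
translate([1058, 0, 0]) table();
translate([0, 0, 718]) beam(1706);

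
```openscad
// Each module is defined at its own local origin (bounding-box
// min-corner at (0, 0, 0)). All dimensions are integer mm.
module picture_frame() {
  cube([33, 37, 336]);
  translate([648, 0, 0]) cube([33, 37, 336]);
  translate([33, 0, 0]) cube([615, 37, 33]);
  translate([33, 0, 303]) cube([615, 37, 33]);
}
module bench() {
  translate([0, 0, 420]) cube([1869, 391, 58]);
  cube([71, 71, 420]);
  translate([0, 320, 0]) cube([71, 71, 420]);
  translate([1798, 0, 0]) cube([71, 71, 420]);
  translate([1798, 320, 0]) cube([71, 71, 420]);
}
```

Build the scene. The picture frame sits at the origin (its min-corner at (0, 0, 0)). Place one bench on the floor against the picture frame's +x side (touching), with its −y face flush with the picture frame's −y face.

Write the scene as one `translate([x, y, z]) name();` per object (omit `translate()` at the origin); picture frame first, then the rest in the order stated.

picture_frame();
translate([681, 0, 0]) bench();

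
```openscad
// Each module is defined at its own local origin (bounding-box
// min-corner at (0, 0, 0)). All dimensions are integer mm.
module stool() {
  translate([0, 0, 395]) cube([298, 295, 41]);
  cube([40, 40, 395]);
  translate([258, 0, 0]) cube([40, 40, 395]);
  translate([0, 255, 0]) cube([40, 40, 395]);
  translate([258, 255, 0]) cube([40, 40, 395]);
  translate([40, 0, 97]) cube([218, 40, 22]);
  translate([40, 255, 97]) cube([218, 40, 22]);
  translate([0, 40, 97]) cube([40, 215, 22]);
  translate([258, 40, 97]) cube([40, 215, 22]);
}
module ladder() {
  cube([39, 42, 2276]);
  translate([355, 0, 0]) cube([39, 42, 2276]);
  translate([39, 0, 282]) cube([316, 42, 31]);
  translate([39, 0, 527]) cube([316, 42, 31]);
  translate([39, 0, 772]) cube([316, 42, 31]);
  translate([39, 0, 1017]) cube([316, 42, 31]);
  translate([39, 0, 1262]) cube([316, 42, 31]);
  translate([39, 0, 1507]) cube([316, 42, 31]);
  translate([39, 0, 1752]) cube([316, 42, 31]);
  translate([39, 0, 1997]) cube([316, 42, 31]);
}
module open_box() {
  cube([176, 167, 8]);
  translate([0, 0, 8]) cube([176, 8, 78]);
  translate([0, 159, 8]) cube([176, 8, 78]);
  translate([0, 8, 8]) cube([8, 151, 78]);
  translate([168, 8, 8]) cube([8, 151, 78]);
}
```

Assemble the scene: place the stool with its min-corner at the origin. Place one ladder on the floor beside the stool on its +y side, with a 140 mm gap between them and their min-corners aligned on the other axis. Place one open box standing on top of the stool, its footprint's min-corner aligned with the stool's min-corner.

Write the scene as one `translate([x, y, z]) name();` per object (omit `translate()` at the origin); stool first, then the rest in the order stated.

stool();
translate([0, 435, 0]) ladder();
translate([0, 0, 436]) open_box();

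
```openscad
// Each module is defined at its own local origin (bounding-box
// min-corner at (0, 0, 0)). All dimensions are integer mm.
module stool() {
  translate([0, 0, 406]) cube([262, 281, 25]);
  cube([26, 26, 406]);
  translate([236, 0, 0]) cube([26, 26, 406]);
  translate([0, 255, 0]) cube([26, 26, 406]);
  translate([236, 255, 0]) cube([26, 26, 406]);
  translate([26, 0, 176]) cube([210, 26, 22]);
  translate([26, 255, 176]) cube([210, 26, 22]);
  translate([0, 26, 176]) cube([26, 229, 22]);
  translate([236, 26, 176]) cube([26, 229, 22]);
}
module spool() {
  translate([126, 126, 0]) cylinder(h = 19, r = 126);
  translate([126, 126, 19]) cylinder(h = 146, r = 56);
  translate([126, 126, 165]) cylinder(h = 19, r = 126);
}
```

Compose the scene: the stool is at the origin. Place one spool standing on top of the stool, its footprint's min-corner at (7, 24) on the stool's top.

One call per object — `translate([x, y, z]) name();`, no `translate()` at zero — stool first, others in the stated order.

stool();
translate([7, 24, 431]) spool();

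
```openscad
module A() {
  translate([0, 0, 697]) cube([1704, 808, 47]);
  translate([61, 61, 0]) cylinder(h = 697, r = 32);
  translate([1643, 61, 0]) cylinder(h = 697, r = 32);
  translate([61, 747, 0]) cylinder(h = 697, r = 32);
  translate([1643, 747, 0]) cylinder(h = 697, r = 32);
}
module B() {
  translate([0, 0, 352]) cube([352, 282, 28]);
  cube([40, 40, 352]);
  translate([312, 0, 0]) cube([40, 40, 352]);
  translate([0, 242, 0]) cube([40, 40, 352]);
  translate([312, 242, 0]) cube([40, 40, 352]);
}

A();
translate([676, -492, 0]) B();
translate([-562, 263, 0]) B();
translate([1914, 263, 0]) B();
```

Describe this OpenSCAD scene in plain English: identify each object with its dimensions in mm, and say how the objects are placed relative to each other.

A is a table with a 1704×808 mm rectangular top, 47 mm thick, top surface at z = 744 mm, supported by four round legs of 64 mm diameter, each leg's bounding box inset 29 mm from the nearest pair of top edges, running from the floor.

B is a four-legged stool. The seat is 352×282 mm, 28 mm thick, top at z = 380 mm. It stands on four square legs, each 40×40 mm in cross-section, from z = 0 to the seat underside, each flush with a corner of the seat.

Three stools sit around the table at the −y, −x, +x sides.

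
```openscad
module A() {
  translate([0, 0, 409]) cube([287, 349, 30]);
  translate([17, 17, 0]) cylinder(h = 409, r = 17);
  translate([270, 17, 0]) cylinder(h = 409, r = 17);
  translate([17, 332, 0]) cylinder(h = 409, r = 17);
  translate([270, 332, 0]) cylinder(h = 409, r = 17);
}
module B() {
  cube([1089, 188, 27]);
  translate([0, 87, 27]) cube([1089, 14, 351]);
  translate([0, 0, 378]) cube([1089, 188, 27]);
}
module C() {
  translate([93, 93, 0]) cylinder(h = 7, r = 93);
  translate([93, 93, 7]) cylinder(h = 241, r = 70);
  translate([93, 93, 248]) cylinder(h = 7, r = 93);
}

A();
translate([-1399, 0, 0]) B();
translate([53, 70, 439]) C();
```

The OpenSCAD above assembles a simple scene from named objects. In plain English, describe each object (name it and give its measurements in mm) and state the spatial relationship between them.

A is a four-legged stool. The seat is a 287×349×30 mm slab whose top surface is at z = 439 mm; four round legs, each 34 mm in diameter, run from the floor (z = 0) to the underside of the seat, each leg's axis is inset half a diameter from the nearest pair of seat edges (so the leg's bounding box is flush with the corner).

B is an I-beam lying along x, 1089 mm long. Overall section height 405 mm. Two flanges 188 mm wide (y) and 27 mm thick, one on the floor and one at the top; a web 14 mm thick runs between them, centred on the flange width.

C is a spool: two coaxial disc flanges of radius 93 mm and thickness 7 mm, joined by a core cylinder of radius 70 mm and height 241 mm. The lower flange rests on z = 0 and the three cylinders share a vertical axis.

The I-beam is on the floor beside the stool on its −x side. The spool is on top of the stool.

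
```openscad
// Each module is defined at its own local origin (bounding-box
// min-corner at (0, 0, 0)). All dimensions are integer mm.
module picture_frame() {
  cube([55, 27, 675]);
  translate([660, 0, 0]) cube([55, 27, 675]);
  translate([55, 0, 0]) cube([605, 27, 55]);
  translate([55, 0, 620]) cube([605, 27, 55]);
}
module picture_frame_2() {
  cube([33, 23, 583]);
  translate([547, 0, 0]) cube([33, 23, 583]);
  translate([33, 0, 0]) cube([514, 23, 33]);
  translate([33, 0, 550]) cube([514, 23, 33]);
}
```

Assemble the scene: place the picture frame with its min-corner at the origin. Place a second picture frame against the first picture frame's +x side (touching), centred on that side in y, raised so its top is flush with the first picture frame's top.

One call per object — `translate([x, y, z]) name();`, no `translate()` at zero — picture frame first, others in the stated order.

picture_frame();
translate([715, 2, 92]) picture_frame_2();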